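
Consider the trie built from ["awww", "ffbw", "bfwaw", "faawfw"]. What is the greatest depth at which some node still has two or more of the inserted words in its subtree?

1

The deepest shared node is where two words last agree before diverging.
"faawfw" and "ffbw" agree on "f" (1 characters) before diverging; nothing deeper is shared.
Longest shared-prefix length: 1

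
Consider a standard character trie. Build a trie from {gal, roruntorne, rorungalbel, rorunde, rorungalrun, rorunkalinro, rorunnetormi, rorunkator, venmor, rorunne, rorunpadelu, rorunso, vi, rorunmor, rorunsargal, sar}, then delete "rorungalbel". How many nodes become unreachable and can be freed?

After clearing the end-marker at "rorungalbel", prune upward until reaching a node still needed by another word.
The suffix "bel" (3 nodes) is used only by "rorungalbel"; the node for "rorungal" still has the child "r", so pruning stops there.
Nodes removed: 3

3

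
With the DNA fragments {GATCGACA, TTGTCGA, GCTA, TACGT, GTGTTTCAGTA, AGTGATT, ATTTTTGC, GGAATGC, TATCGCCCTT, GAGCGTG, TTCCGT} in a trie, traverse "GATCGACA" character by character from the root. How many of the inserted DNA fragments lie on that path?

Traverse "GATCGACA" character by character; count nodes along the way that are marked as word ends.
Prefixes of the query that are stored words: "GATCGACA"
Count: 1

1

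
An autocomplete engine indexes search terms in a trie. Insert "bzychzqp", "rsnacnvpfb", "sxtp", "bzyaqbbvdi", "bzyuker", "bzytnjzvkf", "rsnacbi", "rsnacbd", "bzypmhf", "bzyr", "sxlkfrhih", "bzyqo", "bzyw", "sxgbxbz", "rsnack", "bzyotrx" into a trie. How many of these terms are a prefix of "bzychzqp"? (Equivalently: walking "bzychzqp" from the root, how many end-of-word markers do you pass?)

1

Traverse "bzychzqp" character by character; count nodes along the way that are marked as word ends.
Prefixes of the query that are stored words: "bzychzqp"
Count: 1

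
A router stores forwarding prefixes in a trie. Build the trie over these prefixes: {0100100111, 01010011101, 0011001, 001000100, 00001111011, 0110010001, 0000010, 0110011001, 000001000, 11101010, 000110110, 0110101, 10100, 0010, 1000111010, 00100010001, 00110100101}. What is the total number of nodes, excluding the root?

93

Count nodes per top-level branch (shared prefixes stored once):
  '0'-branch (0000010, 000001000, 00001111011, 000110110, 0010, 001000100, 00100010001, 0011001, 00110100101, 0100100111, 01010011101, 0110010001, 0110011001, 0110101): 73 nodes
  '1'-branch (1000111010, 10100, 11101010): 20 nodes
Sum: 93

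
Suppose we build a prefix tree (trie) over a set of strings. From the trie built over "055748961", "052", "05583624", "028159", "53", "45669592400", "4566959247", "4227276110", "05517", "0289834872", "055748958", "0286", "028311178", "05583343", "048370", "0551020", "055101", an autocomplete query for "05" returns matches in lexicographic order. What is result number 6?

DFS of the "05" subtree visits, in order: "052", "055101", "0551020", "05517", "055748958", "055748961", "05583343", "05583624"
The 6th is 055748961.

055748961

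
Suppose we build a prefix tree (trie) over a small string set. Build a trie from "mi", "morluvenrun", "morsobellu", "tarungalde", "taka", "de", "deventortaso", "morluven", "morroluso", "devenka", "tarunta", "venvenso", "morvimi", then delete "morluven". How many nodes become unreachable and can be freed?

Walk "morluven" from the leaf back toward the root, removing each node that no remaining word uses.
Every node on "morluven" is still needed (e.g. by "morluvenrun"), so nothing is freed.
Nodes removed: 0

0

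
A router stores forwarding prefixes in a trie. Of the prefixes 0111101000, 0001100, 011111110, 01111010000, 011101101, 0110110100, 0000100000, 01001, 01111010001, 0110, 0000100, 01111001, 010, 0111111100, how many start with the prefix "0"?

Walk to "0"; the words in its subtree are exactly those with that prefix.
Words under "0": 0000100, 0000100000, 0001100, 010, 01001, 0110, 0110110100, 011101101, 01111001, 0111101000, 01111010000, 01111010001, 011111110, 0111111100
Count: 14

14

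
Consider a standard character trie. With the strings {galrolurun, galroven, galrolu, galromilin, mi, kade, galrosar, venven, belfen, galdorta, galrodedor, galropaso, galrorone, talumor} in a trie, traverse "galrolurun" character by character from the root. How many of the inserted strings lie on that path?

2

Check each prefix of "galrolurun" against the stored set — each match is an end-marker on the path.
Prefixes of the query that are stored words: "galrolu", "galrolurun"
Count: 2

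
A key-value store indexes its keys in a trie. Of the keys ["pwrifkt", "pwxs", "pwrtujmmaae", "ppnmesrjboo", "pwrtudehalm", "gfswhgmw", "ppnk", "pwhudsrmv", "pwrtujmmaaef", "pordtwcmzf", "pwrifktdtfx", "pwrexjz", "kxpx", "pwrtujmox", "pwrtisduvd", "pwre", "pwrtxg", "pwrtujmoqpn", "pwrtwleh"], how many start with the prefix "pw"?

14

Walk to "pw"; the words in its subtree are exactly those with that prefix.
Words under "pw": pwhudsrmv, pwre, pwrexjz, pwrifkt, pwrifktdtfx, pwrtisduvd, pwrtudehalm, pwrtujmmaae, pwrtujmmaaef, pwrtujmoqpn, pwrtujmox, pwrtwleh, pwrtxg, pwxs
Count: 14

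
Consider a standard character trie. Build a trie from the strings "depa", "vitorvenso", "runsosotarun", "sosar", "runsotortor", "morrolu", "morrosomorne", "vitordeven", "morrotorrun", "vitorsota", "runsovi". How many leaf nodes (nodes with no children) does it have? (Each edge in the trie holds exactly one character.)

11

A leaf is a node with no children — equivalently, the end of a word that is not a proper prefix of any other stored word.
Those words: "depa", "morrolu", "morrosomorne", "morrotorrun", "runsosotarun", "runsotortor", "runsovi", "sosar", "vitordeven", "vitorsota", "vitorvenso"
Leaf count: 11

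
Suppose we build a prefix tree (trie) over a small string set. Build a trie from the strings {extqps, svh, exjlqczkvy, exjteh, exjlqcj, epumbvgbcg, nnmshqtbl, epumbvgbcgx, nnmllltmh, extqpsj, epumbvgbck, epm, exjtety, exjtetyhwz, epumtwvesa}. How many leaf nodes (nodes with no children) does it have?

12

A leaf is a node with no children — equivalently, the end of a word that is not a proper prefix of any other stored word.
Those words: "epm", "epumbvgbcgx", "epumbvgbck", "epumtwvesa", "exjlqcj", "exjlqczkvy", "exjteh", "exjtetyhwz", "extqpsj", "nnmllltmh", "nnmshqtbl", "svh"
Leaf count: 12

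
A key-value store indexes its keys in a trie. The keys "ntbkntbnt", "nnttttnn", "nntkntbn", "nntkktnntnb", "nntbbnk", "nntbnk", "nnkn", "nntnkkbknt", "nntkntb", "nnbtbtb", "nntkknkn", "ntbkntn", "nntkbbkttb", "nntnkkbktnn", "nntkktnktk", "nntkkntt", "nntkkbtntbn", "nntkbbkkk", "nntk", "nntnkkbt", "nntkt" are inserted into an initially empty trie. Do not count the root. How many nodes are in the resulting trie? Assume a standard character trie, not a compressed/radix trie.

Trace insertions, counting only characters that open a new branch:
  "ntbkntbnt" → 9 new (n, t, b, k, n, t, b, n, t)
  "nnttttnn" → prefix "n" already present; 7 new (n, t, t, t, t, n, n)
  "nntkntbn" → prefix "nnt" already present; 5 new (k, n, t, b, n)
  "nntkktnntnb" → prefix "nntk" already present; 7 new (k, t, n, n, t, n, b)
  "nntbbnk" → prefix "nnt" already present; 4 new (b, b, n, k)
  "nntbnk" → prefix "nntb" already present; 2 new (n, k)
  "nnkn" → prefix "nn" already present; 2 new (k, n)
  "nntnkkbknt" → prefix "nnt" already present; 7 new (n, k, k, b, k, n, t)
  "nntkntb" → prefix "nntkntb" already present; 0 new (none)
  "nnbtbtb" → prefix "nn" already present; 5 new (b, t, b, t, b)
  "nntkknkn" → prefix "nntkk" already present; 3 new (n, k, n)
  "ntbkntn" → prefix "ntbknt" already present; 1 new (n)
  "nntkbbkttb" → prefix "nntk" already present; 6 new (b, b, k, t, t, b)
  "nntnkkbktnn" → prefix "nntnkkbk" already present; 3 new (t, n, n)
  "nntkktnktk" → prefix "nntkktn" already present; 3 new (k, t, k)
  "nntkkntt" → prefix "nntkkn" already present; 2 new (t, t)
  "nntkkbtntbn" → prefix "nntkk" already present; 6 new (b, t, n, t, b, n)
  "nntkbbkkk" → prefix "nntkbbk" already present; 2 new (k, k)
  "nntk" → prefix "nntk" already present; 0 new (none)
  "nntnkkbt" → prefix "nntnkkb" already present; 1 new (t)
  "nntkt" → prefix "nntk" already present; 1 new (t)
Total nodes = 9 + 7 + 5 + 7 + 4 + 2 + 2 + 7 + 0 + 5 + 3 + 1 + 6 + 3 + 3 + 2 + 6 + 2 + 0 + 1 + 1 = 76

76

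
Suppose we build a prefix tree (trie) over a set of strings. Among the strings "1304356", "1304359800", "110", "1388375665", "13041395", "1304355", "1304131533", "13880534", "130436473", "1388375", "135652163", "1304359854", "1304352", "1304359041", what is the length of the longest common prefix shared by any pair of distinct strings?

Look for the deepest trie node that still has at least two words in its subtree.
e.g. "1304359800" and "1304359854" share the prefix "13043598" of length 8; no pair shares a longer one.
Longest shared-prefix length: 8

8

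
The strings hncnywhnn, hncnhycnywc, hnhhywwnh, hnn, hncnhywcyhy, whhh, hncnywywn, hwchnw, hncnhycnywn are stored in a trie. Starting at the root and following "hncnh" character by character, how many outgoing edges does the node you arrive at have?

1

Follow the path "hncnh" to its node, then look at its outgoing edges.
Distinct next characters after "hncnh": y.
That node has 1 child edge.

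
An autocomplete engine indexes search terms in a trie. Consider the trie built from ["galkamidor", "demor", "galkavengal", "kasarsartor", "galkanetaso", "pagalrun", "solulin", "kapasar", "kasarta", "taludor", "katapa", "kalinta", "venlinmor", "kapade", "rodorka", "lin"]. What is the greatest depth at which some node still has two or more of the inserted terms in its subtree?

5

Equivalently: take the maximum, over all pairs, of their longest common prefix length.
"galkamidor" and "galkanetaso" agree on "galka" (5 characters) before diverging; nothing deeper is shared.
Longest shared-prefix length: 5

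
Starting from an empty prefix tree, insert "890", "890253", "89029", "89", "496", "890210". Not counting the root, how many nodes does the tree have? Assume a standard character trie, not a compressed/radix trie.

Insert word by word; a character creates a node only if that edge doesn't already exist:
  "890" → 3 new (8, 9, 0)
  "890253" → prefix "890" already present; 3 new (2, 5, 3)
  "89029" → prefix "8902" already present; 1 new (9)
  "89" → prefix "89" already present; 0 new (none)
  "496" → 3 new (4, 9, 6)
  "890210" → prefix "8902" already present; 2 new (1, 0)
Total nodes = 3 + 3 + 1 + 0 + 3 + 2 = 12

12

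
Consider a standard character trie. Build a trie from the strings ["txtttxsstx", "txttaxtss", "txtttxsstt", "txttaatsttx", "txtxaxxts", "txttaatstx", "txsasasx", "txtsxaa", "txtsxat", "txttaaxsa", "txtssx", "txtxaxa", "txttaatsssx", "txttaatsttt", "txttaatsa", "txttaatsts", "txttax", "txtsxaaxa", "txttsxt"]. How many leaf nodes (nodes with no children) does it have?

17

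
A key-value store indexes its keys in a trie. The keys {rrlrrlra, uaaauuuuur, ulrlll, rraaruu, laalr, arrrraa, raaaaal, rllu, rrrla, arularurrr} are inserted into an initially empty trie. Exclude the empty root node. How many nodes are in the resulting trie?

Trace insertions, counting only characters that open a new branch:
  "rrlrrlra" → 8 new (r, r, l, r, r, l, r, a)
  "uaaauuuuur" → 10 new (u, a, a, a, u, u, u, u, u, r)
  "ulrlll" → prefix "u" already present; 5 new (l, r, l, l, l)
  "rraaruu" → prefix "rr" already present; 5 new (a, a, r, u, u)
  "laalr" → 5 new (l, a, a, l, r)
  "arrrraa" → 7 new (a, r, r, r, r, a, a)
  "raaaaal" → prefix "r" already present; 6 new (a, a, a, a, a, l)
  "rllu" → prefix "r" already present; 3 new (l, l, u)
  "rrrla" → prefix "rr" already present; 3 new (r, l, a)
  "arularurrr" → prefix "ar" already present; 8 new (u, l, a, r, u, r, r, r)
Total nodes = 8 + 10 + 5 + 5 + 5 + 7 + 6 + 3 + 3 + 8 = 60

60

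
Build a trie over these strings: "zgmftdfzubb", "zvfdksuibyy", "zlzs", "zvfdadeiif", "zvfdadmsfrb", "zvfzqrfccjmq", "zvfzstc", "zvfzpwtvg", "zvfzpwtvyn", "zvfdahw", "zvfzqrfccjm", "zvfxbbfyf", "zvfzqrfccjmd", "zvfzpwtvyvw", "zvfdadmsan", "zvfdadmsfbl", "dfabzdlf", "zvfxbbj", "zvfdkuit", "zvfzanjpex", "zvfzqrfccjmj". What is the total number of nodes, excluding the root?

88

Insert word by word; a character creates a node only if that edge doesn't already exist:
  "zgmftdfzubb" → 11 new (z, g, m, f, t, d, f, z, u, b, b)
  "zvfdksuibyy" → prefix "z" already present; 10 new (v, f, d, k, s, u, i, b, y, y)
  "zlzs" → prefix "z" already present; 3 new (l, z, s)
  "zvfdadeiif" → prefix "zvfd" already present; 6 new (a, d, e, i, i, f)
  "zvfdadmsfrb" → prefix "zvfdad" already present; 5 new (m, s, f, r, b)
  "zvfzqrfccjmq" → prefix "zvf" already present; 9 new (z, q, r, f, c, c, j, m, q)
  "zvfzstc" → prefix "zvfz" already present; 3 new (s, t, c)
  "zvfzpwtvg" → prefix "zvfz" already present; 5 new (p, w, t, v, g)
  "zvfzpwtvyn" → prefix "zvfzpwtv" already present; 2 new (y, n)
  "zvfdahw" → prefix "zvfda" already present; 2 new (h, w)
  "zvfzqrfccjm" → prefix "zvfzqrfccjm" already present; 0 new (none)
  "zvfxbbfyf" → prefix "zvf" already present; 6 new (x, b, b, f, y, f)
  "zvfzqrfccjmd" → prefix "zvfzqrfccjm" already present; 1 new (d)
  "zvfzpwtvyvw" → prefix "zvfzpwtvy" already present; 2 new (v, w)
  "zvfdadmsan" → prefix "zvfdadms" already present; 2 new (a, n)
  "zvfdadmsfbl" → prefix "zvfdadmsf" already present; 2 new (b, l)
  "dfabzdlf" → 8 new (d, f, a, b, z, d, l, f)
  "zvfxbbj" → prefix "zvfxbb" already present; 1 new (j)
  "zvfdkuit" → prefix "zvfdk" already present; 3 new (u, i, t)
  "zvfzanjpex" → prefix "zvfz" already present; 6 new (a, n, j, p, e, x)
  "zvfzqrfccjmj" → prefix "zvfzqrfccjm" already present; 1 new (j)
Total nodes = 11 + 10 + 3 + 6 + 5 + 9 + 3 + 5 + 2 + 2 + 0 + 6 + 1 + 2 + 2 + 2 + 8 + 1 + 3 + 6 + 1 = 88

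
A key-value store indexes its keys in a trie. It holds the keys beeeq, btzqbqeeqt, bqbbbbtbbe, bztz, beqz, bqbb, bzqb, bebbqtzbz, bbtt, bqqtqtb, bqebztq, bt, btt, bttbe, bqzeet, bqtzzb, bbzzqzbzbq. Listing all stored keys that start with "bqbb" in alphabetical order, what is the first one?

DFS of the "bqbb" subtree visits, in order: "bqbb", "bqbbbbtbbe"
The 1st is bqbb.

bqbb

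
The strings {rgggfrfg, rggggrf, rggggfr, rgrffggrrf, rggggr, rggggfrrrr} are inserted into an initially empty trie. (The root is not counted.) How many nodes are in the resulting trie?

24

For each word, the new-node count is its length minus the longest prefix already in the trie:
  "rgggfrfg" → 8 new (r, g, g, g, f, r, f, g)
  "rggggrf" → prefix "rggg" already present; 3 new (g, r, f)
  "rggggfr" → prefix "rgggg" already present; 2 new (f, r)
  "rgrffggrrf" → prefix "rg" already present; 8 new (r, f, f, g, g, r, r, f)
  "rggggr" → prefix "rggggr" already present; 0 new (none)
  "rggggfrrrr" → prefix "rggggfr" already present; 3 new (r, r, r)
Total nodes = 8 + 3 + 2 + 8 + 0 + 3 = 24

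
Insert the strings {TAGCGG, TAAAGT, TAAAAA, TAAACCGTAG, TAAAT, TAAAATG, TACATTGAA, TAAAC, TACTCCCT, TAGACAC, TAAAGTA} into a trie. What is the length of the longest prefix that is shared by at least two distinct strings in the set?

Equivalently: take the maximum, over all pairs, of their longest common prefix length.
e.g. "TAAAGT" and "TAAAGTA" share the prefix "TAAAGT" of length 6; no pair shares a longer one.
Longest shared-prefix length: 6

6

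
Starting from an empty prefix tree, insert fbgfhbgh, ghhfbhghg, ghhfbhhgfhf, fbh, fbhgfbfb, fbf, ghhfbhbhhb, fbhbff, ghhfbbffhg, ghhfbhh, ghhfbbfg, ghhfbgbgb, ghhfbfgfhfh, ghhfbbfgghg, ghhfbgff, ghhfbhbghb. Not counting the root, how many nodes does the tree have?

60

For each word, the new-node count is its length minus the longest prefix already in the trie:
  "fbgfhbgh" → 8 new (f, b, g, f, h, b, g, h)
  "ghhfbhghg" → 9 new (g, h, h, f, b, h, g, h, g)
  "ghhfbhhgfhf" → prefix "ghhfbh" already present; 5 new (h, g, f, h, f)
  "fbh" → prefix "fb" already present; 1 new (h)
  "fbhgfbfb" → prefix "fbh" already present; 5 new (g, f, b, f, b)
  "fbf" → prefix "fb" already present; 1 new (f)
  "ghhfbhbhhb" → prefix "ghhfbh" already present; 4 new (b, h, h, b)
  "fbhbff" → prefix "fbh" already present; 3 new (b, f, f)
  "ghhfbbffhg" → prefix "ghhfb" already present; 5 new (b, f, f, h, g)
  "ghhfbhh" → prefix "ghhfbhh" already present; 0 new (none)
  "ghhfbbfg" → prefix "ghhfbbf" already present; 1 new (g)
  "ghhfbgbgb" → prefix "ghhfb" already present; 4 new (g, b, g, b)
  "ghhfbfgfhfh" → prefix "ghhfb" already present; 6 new (f, g, f, h, f, h)
  "ghhfbbfgghg" → prefix "ghhfbbfg" already present; 3 new (g, h, g)
  "ghhfbgff" → prefix "ghhfbg" already present; 2 new (f, f)
  "ghhfbhbghb" → prefix "ghhfbhb" already present; 3 new (g, h, b)
Total nodes = 8 + 9 + 5 + 1 + 5 + 1 + 4 + 3 + 5 + 0 + 1 + 4 + 6 + 3 + 2 + 3 = 60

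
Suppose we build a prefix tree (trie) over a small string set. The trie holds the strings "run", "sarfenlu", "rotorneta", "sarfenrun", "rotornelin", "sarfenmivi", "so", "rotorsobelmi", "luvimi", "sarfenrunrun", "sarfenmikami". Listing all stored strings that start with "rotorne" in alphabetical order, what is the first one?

DFS of the "rotorne" subtree visits, in order: "rotornelin", "rotorneta"
The 1st is rotornelin.

rotornelin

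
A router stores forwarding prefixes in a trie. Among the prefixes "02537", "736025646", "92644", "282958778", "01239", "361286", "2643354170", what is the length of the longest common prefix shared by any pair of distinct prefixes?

1

The deepest shared node is where two words last agree before diverging.
e.g. "01239" and "02537" share the prefix "0" of length 1; no pair shares a longer one.
Longest shared-prefix length: 1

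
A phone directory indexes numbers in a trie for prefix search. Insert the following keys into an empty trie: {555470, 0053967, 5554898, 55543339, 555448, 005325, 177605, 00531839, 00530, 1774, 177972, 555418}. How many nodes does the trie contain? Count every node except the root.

Count nodes per top-level branch (shared prefixes stored once):
  '0'-branch (00530, 00531839, 005325, 0053967): 14 nodes
  '1'-branch (1774, 177605, 177972): 10 nodes
  '5'-branch (555418, 55543339, 555448, 555470, 5554898): 17 nodes
Sum: 41

41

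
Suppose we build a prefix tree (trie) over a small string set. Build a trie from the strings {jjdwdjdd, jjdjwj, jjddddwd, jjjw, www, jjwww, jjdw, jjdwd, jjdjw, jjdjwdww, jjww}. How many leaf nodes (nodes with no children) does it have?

7

Leaves are exactly the stored words that no other stored word extends.
Those words: "jjddddwd", "jjdjwdww", "jjdjwj", "jjdwdjdd", "jjjw", "jjwww", "www"
Leaf count: 7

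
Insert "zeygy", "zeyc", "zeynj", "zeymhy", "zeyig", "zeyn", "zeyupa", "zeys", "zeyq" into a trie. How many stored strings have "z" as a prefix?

9

Traverse to the node for "z", then collect every word in that subtree.
Words under "z": zeyc, zeygy, zeyig, zeymhy, zeyn, zeynj, zeyq, zeys, zeyupa
Count: 9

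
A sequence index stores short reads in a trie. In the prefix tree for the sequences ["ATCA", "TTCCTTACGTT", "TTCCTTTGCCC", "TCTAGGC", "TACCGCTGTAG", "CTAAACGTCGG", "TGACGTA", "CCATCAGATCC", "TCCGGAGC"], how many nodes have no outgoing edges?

9

A leaf is a node with no children — equivalently, the end of a word that is not a proper prefix of any other stored word.
Those words: "ATCA", "CCATCAGATCC", "CTAAACGTCGG", "TACCGCTGTAG", "TCCGGAGC", "TCTAGGC", "TGACGTA", "TTCCTTACGTT", "TTCCTTTGCCC"
Leaf count: 9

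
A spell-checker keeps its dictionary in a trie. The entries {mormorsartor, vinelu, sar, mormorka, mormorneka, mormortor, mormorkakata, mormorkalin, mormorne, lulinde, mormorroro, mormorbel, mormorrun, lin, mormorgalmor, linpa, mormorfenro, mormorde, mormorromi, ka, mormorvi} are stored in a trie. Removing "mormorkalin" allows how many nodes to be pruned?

3

Walk "mormorkalin" from the leaf back toward the root, removing each node that no remaining word uses.
The suffix "lin" (3 nodes) is used only by "mormorkalin"; the node for "mormorka" still has the child "k", so pruning stops there.
Nodes removed: 3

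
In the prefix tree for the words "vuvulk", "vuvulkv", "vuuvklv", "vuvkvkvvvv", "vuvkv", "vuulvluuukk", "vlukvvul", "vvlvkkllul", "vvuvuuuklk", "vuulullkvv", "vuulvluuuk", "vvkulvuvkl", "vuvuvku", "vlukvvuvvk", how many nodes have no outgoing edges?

Leaves are exactly the stored words that no other stored word extends.
Those words: "vlukvvul", "vlukvvuvvk", "vuulullkvv", "vuulvluuukk", "vuuvklv", "vuvkvkvvvv", "vuvulkv", "vuvuvku", "vvkulvuvkl", "vvlvkkllul", "vvuvuuuklk"
Leaf count: 11

11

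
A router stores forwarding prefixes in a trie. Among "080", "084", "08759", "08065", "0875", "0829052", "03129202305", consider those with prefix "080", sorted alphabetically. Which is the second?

08065

Filter for "080…" and sort: "080", "08065"
Position 2: 08065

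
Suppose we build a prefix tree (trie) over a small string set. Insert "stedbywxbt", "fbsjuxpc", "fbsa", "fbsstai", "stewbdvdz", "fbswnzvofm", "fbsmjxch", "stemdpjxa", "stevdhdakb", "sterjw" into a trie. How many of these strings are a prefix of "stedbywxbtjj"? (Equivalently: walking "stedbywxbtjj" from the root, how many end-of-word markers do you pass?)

1

Check each prefix of "stedbywxbtjj" against the stored set — each match is an end-marker on the path.
Prefixes of the query that are stored words: "stedbywxbt"
Count: 1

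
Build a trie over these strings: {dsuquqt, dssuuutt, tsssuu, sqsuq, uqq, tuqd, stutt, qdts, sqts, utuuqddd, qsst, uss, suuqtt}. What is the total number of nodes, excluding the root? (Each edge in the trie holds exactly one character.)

57

Insert word by word; a character creates a node only if that edge doesn't already exist:
  "dsuquqt" → 7 new (d, s, u, q, u, q, t)
  "dssuuutt" → prefix "ds" already present; 6 new (s, u, u, u, t, t)
  "tsssuu" → 6 new (t, s, s, s, u, u)
  "sqsuq" → 5 new (s, q, s, u, q)
  "uqq" → 3 new (u, q, q)
  "tuqd" → prefix "t" already present; 3 new (u, q, d)
  "stutt" → prefix "s" already present; 4 new (t, u, t, t)
  "qdts" → 4 new (q, d, t, s)
  "sqts" → prefix "sq" already present; 2 new (t, s)
  "utuuqddd" → prefix "u" already present; 7 new (t, u, u, q, d, d, d)
  "qsst" → prefix "q" already present; 3 new (s, s, t)
  "uss" → prefix "u" already present; 2 new (s, s)
  "suuqtt" → prefix "s" already present; 5 new (u, u, q, t, t)
Total nodes = 7 + 6 + 6 + 5 + 3 + 3 + 4 + 4 + 2 + 7 + 3 + 2 + 5 = 57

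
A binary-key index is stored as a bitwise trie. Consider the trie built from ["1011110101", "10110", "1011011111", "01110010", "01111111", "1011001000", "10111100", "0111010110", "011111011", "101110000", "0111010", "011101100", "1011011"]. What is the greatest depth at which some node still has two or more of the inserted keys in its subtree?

Look for the deepest trie node that still has at least two words in its subtree.
e.g. "0111010" and "0111010110" share the prefix "0111010" of length 7; no pair shares a longer one.
Longest shared-prefix length: 7

7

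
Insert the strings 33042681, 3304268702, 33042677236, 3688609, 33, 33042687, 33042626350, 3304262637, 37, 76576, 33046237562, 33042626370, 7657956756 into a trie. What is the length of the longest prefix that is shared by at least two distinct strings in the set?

Look for the deepest trie node that still has at least two words in its subtree.
"3304262637" and "33042626370" agree on "3304262637" (10 characters) before diverging; nothing deeper is shared.
Longest shared-prefix length: 10

10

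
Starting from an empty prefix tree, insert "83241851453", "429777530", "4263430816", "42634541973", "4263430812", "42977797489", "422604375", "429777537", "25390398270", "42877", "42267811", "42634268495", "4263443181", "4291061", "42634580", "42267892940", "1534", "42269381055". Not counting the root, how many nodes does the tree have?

99

Insert word by word; a character creates a node only if that edge doesn't already exist:
  "83241851453" → 11 new (8, 3, 2, 4, 1, 8, 5, 1, 4, 5, 3)
  "429777530" → 9 new (4, 2, 9, 7, 7, 7, 5, 3, 0)
  "4263430816" → prefix "42" already present; 8 new (6, 3, 4, 3, 0, 8, 1, 6)
  "42634541973" → prefix "42634" already present; 6 new (5, 4, 1, 9, 7, 3)
  "4263430812" → prefix "426343081" already present; 1 new (2)
  "42977797489" → prefix "429777" already present; 5 new (9, 7, 4, 8, 9)
  "422604375" → prefix "42" already present; 7 new (2, 6, 0, 4, 3, 7, 5)
  "429777537" → prefix "42977753" already present; 1 new (7)
  "25390398270" → 11 new (2, 5, 3, 9, 0, 3, 9, 8, 2, 7, 0)
  "42877" → prefix "42" already present; 3 new (8, 7, 7)
  "42267811" → prefix "4226" already present; 4 new (7, 8, 1, 1)
  "42634268495" → prefix "42634" already present; 6 new (2, 6, 8, 4, 9, 5)
  "4263443181" → prefix "42634" already present; 5 new (4, 3, 1, 8, 1)
  "4291061" → prefix "429" already present; 4 new (1, 0, 6, 1)
  "42634580" → prefix "426345" already present; 2 new (8, 0)
  "42267892940" → prefix "422678" already present; 5 new (9, 2, 9, 4, 0)
  "1534" → 4 new (1, 5, 3, 4)
  "42269381055" → prefix "4226" already present; 7 new (9, 3, 8, 1, 0, 5, 5)
Total nodes = 11 + 9 + 8 + 6 + 1 + 5 + 7 + 1 + 11 + 3 + 4 + 6 + 5 + 4 + 2 + 5 + 4 + 7 = 99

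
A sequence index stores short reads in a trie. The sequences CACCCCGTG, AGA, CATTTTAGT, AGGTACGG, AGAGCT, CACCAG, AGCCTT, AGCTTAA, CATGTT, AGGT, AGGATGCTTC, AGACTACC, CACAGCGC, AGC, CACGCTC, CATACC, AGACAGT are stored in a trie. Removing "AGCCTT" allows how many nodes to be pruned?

3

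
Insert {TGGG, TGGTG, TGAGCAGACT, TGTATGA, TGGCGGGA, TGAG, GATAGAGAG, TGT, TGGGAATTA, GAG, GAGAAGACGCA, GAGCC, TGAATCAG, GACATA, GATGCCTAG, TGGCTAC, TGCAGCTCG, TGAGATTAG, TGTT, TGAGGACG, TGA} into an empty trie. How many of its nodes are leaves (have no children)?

16

Leaves are exactly the stored words that no other stored word extends.
Those words: "GACATA", "GAGAAGACGCA", "GAGCC", "GATAGAGAG", "GATGCCTAG", "TGAATCAG", "TGAGATTAG", "TGAGCAGACT", "TGAGGACG", "TGCAGCTCG", "TGGCGGGA", "TGGCTAC", "TGGGAATTA", "TGGTG", "TGTATGA", "TGTT"
Leaf count: 16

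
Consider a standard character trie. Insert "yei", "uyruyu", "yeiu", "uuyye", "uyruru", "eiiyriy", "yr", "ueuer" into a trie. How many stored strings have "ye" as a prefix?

2

Walk to "ye"; the words in its subtree are exactly those with that prefix.
Matches: "yei", "yeiu"
Count: 2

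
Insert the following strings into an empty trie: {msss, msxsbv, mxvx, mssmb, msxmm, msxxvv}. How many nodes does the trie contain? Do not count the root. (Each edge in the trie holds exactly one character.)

18

Trie structure (* marks end of a word):
(root)
└─ m
   ├─ s
   │  ├─ s
   │  │  ├─ m
   │  │  │  └─ b *
   │  │  └─ s *
   │  └─ x
   │     ├─ m
   │     │  └─ m *
   │     ├─ s
   │     │  └─ b
   │     │     └─ v *
   │     └─ x
   │        └─ v
   │           └─ v *
   └─ x
      └─ v
         └─ x *
Counting every labelled node above: 18.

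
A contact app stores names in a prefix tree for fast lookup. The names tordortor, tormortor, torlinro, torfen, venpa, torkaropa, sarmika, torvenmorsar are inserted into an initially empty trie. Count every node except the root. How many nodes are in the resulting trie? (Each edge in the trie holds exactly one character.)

50

Insert word by word; a character creates a node only if that edge doesn't already exist:
  "tordortor" → 9 new (t, o, r, d, o, r, t, o, r)
  "tormortor" → prefix "tor" already present; 6 new (m, o, r, t, o, r)
  "torlinro" → prefix "tor" already present; 5 new (l, i, n, r, o)
  "torfen" → prefix "tor" already present; 3 new (f, e, n)
  "venpa" → 5 new (v, e, n, p, a)
  "torkaropa" → prefix "tor" already present; 6 new (k, a, r, o, p, a)
  "sarmika" → 7 new (s, a, r, m, i, k, a)
  "torvenmorsar" → prefix "tor" already present; 9 new (v, e, n, m, o, r, s, a, r)
Total nodes = 9 + 6 + 5 + 3 + 5 + 6 + 7 + 9 = 50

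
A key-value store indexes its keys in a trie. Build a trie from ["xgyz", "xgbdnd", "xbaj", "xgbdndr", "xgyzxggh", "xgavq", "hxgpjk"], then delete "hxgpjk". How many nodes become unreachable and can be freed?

A node on "hxgpjk"'s path can go only if nothing else ends at it or branches off below it.
No other word shares any prefix with "hxgpjk", so all 6 of its nodes go.
Nodes removed: 6

6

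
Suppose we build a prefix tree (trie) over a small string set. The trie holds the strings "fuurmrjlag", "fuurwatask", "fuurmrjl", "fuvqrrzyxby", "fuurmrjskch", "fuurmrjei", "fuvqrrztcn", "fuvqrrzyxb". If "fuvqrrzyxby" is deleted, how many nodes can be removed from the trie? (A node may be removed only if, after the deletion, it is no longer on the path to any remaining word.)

1

A node on "fuvqrrzyxby"'s path can go only if nothing else ends at it or branches off below it.
The suffix "y" (1 node) is used only by "fuvqrrzyxby"; "fuvqrrzyxb" is itself a stored word, so pruning stops there.
Nodes removed: 1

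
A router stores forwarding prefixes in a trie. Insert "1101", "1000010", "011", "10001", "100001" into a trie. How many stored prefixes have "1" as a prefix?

Filter for entries beginning with "1":
Matches: "100001", "1000010", "10001", "1101"
Count: 4

4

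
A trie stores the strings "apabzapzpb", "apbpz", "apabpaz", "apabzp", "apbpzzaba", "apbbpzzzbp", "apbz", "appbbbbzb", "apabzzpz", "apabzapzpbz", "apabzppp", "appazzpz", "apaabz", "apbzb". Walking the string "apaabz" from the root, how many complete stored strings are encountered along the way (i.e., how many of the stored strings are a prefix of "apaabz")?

Traverse "apaabz" character by character; count nodes along the way that are marked as word ends.
Prefixes of the query that are stored words: "apaabz"
Count: 1

1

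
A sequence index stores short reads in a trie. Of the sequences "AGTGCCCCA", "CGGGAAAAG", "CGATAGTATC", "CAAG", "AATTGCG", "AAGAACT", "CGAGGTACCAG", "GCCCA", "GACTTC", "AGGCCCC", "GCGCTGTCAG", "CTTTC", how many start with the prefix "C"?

5

Walk to "C"; the words in its subtree are exactly those with that prefix.
Matches: "CAAG", "CGAGGTACCAG", "CGATAGTATC", "CGGGAAAAG", "CTTTC"
Count: 5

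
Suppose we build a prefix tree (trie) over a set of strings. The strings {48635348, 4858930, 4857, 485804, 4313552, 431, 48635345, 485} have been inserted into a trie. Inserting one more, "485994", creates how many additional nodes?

3

Walking "485994" from the root, the first 3 characters ("485") follow existing edges; "9" is the first miss.
Each of the 3 remaining characters creates one node.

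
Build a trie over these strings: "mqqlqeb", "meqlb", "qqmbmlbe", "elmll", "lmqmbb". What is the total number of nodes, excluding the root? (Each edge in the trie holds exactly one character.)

For each word, the new-node count is its length minus the longest prefix already in the trie:
  "mqqlqeb" → 7 new (m, q, q, l, q, e, b)
  "meqlb" → prefix "m" already present; 4 new (e, q, l, b)
  "qqmbmlbe" → 8 new (q, q, m, b, m, l, b, e)
  "elmll" → 5 new (e, l, m, l, l)
  "lmqmbb" → 6 new (l, m, q, m, b, b)
Total nodes = 7 + 4 + 8 + 5 + 6 = 30

30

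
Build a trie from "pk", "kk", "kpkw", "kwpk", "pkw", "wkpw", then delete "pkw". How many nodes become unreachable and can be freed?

After clearing the end-marker at "pkw", prune upward until reaching a node still needed by another word.
The suffix "w" (1 node) is used only by "pkw"; "pk" is itself a stored word, so pruning stops there.
Nodes removed: 1

1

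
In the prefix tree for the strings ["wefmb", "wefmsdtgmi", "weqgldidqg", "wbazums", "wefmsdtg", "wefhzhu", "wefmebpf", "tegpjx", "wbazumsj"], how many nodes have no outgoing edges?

7

A leaf is a node with no children — equivalently, the end of a word that is not a proper prefix of any other stored word.
Those words: "tegpjx", "wbazumsj", "wefhzhu", "wefmb", "wefmebpf", "wefmsdtgmi", "weqgldidqg"
Leaf count: 7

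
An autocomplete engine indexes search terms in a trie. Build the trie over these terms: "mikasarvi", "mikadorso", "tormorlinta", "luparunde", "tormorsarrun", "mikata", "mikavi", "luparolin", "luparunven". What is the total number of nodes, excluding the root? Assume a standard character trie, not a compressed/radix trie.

51

Trace insertions, counting only characters that open a new branch:
  "mikasarvi" → 9 new (m, i, k, a, s, a, r, v, i)
  "mikadorso" → prefix "mika" already present; 5 new (d, o, r, s, o)
  "tormorlinta" → 11 new (t, o, r, m, o, r, l, i, n, t, a)
  "luparunde" → 9 new (l, u, p, a, r, u, n, d, e)
  "tormorsarrun" → prefix "tormor" already present; 6 new (s, a, r, r, u, n)
  "mikata" → prefix "mika" already present; 2 new (t, a)
  "mikavi" → prefix "mika" already present; 2 new (v, i)
  "luparolin" → prefix "lupar" already present; 4 new (o, l, i, n)
  "luparunven" → prefix "luparun" already present; 3 new (v, e, n)
Total nodes = 9 + 5 + 11 + 9 + 6 + 2 + 2 + 4 + 3 = 51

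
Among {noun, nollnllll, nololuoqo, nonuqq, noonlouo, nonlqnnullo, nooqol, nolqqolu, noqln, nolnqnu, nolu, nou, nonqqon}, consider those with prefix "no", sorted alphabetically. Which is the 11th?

Filter for "no…" and sort: "nollnllll", "nolnqnu", "nololuoqo", "nolqqolu", "nolu", "nonlqnnullo", "nonqqon", "nonuqq", "noonlouo", "nooqol", "noqln", "nou", "noun"
Position 11: noqln

noqln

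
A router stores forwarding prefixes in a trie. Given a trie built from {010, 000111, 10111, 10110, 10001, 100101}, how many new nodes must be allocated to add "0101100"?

4

"010" is already a path in the trie; the remaining "1100" must be added.
So 7 − 3 = 4 new nodes.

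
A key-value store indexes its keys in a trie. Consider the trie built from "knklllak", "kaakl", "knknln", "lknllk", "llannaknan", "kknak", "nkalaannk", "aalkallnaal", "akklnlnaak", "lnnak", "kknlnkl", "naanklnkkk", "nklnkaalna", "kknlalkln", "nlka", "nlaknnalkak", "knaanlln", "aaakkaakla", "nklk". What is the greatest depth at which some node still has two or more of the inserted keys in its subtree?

4

Equivalently: take the maximum, over all pairs, of their longest common prefix length.
e.g. "kknlalkln" and "kknlnkl" share the prefix "kknl" of length 4; no pair shares a longer one.
Longest shared-prefix length: 4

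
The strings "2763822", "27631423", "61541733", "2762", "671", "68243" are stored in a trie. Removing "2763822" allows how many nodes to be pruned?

3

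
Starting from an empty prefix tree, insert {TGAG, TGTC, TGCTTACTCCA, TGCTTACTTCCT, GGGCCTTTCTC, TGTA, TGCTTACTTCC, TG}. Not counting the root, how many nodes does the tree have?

Trie structure (* marks end of a word):
(root)
├─ G
│  └─ G
│     └─ G
│        └─ C
│           └─ C
│              └─ T
│                 └─ T
│                    └─ T
│                       └─ C
│                          └─ T
│                             └─ C *
└─ T
   └─ G *
      ├─ A
      │  └─ G *
      ├─ C
      │  └─ T
      │     └─ T
      │        └─ A
      │           └─ C
      │              └─ T
      │                 ├─ C
      │                 │  └─ C
      │                 │     └─ A *
      │                 └─ T
      │                    └─ C
      │                       └─ C *
      │                          └─ T *
      └─ T
         ├─ A *
         └─ C *
Counting every labelled node above: 31.

31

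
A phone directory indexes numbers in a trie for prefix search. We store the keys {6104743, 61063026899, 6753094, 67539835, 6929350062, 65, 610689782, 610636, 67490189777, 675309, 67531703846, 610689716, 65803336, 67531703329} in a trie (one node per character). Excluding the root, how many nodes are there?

For each word, the new-node count is its length minus the longest prefix already in the trie:
  "6104743" → 7 new (6, 1, 0, 4, 7, 4, 3)
  "61063026899" → prefix "610" already present; 8 new (6, 3, 0, 2, 6, 8, 9, 9)
  "6753094" → prefix "6" already present; 6 new (7, 5, 3, 0, 9, 4)
  "67539835" → prefix "6753" already present; 4 new (9, 8, 3, 5)
  "6929350062" → prefix "6" already present; 9 new (9, 2, 9, 3, 5, 0, 0, 6, 2)
  "65" → prefix "6" already present; 1 new (5)
  "610689782" → prefix "6106" already present; 5 new (8, 9, 7, 8, 2)
  "610636" → prefix "61063" already present; 1 new (6)
  "67490189777" → prefix "67" already present; 9 new (4, 9, 0, 1, 8, 9, 7, 7, 7)
  "675309" → prefix "675309" already present; 0 new (none)
  "67531703846" → prefix "6753" already present; 7 new (1, 7, 0, 3, 8, 4, 6)
  "610689716" → prefix "6106897" already present; 2 new (1, 6)
  "65803336" → prefix "65" already present; 6 new (8, 0, 3, 3, 3, 6)
  "67531703329" → prefix "67531703" already present; 3 new (3, 2, 9)
Total nodes = 7 + 8 + 6 + 4 + 9 + 1 + 5 + 1 + 9 + 0 + 7 + 2 + 6 + 3 = 68

68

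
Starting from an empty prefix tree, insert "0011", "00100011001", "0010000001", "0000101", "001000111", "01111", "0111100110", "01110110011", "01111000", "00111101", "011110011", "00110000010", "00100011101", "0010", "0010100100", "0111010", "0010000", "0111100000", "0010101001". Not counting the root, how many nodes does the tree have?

65

Trace insertions, counting only characters that open a new branch:
  "0011" → 4 new (0, 0, 1, 1)
  "00100011001" → prefix "001" already present; 8 new (0, 0, 0, 1, 1, 0, 0, 1)
  "0010000001" → prefix "001000" already present; 4 new (0, 0, 0, 1)
  "0000101" → prefix "00" already present; 5 new (0, 0, 1, 0, 1)
  "001000111" → prefix "00100011" already present; 1 new (1)
  "01111" → prefix "0" already present; 4 new (1, 1, 1, 1)
  "0111100110" → prefix "01111" already present; 5 new (0, 0, 1, 1, 0)
  "01110110011" → prefix "0111" already present; 7 new (0, 1, 1, 0, 0, 1, 1)
  "01111000" → prefix "0111100" already present; 1 new (0)
  "00111101" → prefix "0011" already present; 4 new (1, 1, 0, 1)
  "011110011" → prefix "011110011" already present; 0 new (none)
  "00110000010" → prefix "0011" already present; 7 new (0, 0, 0, 0, 0, 1, 0)
  "00100011101" → prefix "001000111" already present; 2 new (0, 1)
  "0010" → prefix "0010" already present; 0 new (none)
  "0010100100" → prefix "0010" already present; 6 new (1, 0, 0, 1, 0, 0)
  "0111010" → prefix "011101" already present; 1 new (0)
  "0010000" → prefix "0010000" already present; 0 new (none)
  "0111100000" → prefix "01111000" already present; 2 new (0, 0)
  "0010101001" → prefix "001010" already present; 4 new (1, 0, 0, 1)
Total nodes = 4 + 8 + 4 + 5 + 1 + 4 + 5 + 7 + 1 + 4 + 0 + 7 + 2 + 0 + 6 + 1 + 0 + 2 + 4 = 65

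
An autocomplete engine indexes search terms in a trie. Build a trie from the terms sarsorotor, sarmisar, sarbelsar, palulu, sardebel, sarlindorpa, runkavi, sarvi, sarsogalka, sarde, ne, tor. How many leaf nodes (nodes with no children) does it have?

A leaf is a node with no children — equivalently, the end of a word that is not a proper prefix of any other stored word.
Those words: "ne", "palulu", "runkavi", "sarbelsar", "sardebel", "sarlindorpa", "sarmisar", "sarsogalka", "sarsorotor", "sarvi", "tor"
Leaf count: 11

11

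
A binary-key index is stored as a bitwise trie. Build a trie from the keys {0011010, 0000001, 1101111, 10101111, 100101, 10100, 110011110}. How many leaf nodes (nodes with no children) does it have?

7

Leaves are exactly the stored words that no other stored word extends.
Those words: "0000001", "0011010", "100101", "10100", "10101111", "110011110", "1101111"
Leaf count: 7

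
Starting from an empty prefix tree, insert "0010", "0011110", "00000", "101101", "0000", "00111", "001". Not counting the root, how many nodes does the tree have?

17

For each word, the new-node count is its length minus the longest prefix already in the trie:
  "0010" → 4 new (0, 0, 1, 0)
  "0011110" → prefix "001" already present; 4 new (1, 1, 1, 0)
  "00000" → prefix "00" already present; 3 new (0, 0, 0)
  "101101" → 6 new (1, 0, 1, 1, 0, 1)
  "0000" → prefix "0000" already present; 0 new (none)
  "00111" → prefix "00111" already present; 0 new (none)
  "001" → prefix "001" already present; 0 new (none)
Total nodes = 4 + 4 + 3 + 6 + 0 + 0 + 0 = 17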